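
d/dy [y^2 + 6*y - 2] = 2*y + 6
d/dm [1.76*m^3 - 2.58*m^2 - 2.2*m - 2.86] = 5.28*m^2 - 5.16*m - 2.2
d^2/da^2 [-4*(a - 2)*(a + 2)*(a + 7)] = -24*a - 56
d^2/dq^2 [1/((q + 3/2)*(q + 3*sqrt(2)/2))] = 32*((2*q + 3)^2 + (2*q + 3)*(2*q + 3*sqrt(2)) + (2*q + 3*sqrt(2))^2)/((2*q + 3)^3*(2*q + 3*sqrt(2))^3)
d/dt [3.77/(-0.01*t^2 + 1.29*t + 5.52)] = (0.0754*t - 4.8633)/(-0.01*t^2 + 1.29*t + 5.52)^2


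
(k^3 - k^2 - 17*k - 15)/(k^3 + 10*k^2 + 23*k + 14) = (k^2 - 2*k - 15)/(k^2 + 9*k + 14)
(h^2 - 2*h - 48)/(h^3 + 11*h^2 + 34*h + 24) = (h - 8)/(h^2 + 5*h + 4)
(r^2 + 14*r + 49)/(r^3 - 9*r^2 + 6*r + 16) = (r^2 + 14*r + 49)/(r^3 - 9*r^2 + 6*r + 16)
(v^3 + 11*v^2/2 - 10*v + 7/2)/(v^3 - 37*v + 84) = (2*v^2 - 3*v + 1)/(2*(v^2 - 7*v + 12))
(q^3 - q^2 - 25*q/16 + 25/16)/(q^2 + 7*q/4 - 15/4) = (4*q^2 + q - 5)/(4*(q + 3))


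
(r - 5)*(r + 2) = r^2 - 3*r - 10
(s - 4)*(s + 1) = s^2 - 3*s - 4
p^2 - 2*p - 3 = (p - 3)*(p + 1)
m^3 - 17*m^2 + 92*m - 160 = (m - 8)*(m - 5)*(m - 4)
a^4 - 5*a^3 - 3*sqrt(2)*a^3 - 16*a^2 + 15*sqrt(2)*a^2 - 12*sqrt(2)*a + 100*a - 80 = (a - 4)*(a - 1)*(a - 5*sqrt(2))*(a + 2*sqrt(2))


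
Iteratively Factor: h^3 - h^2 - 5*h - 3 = (h + 1)*(h^2 - 2*h - 3) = (h - 3)*(h + 1)*(h + 1)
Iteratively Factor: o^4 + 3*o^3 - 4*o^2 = (o)*(o^3 + 3*o^2 - 4*o) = o^2*(o^2 + 3*o - 4) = o^2*(o + 4)*(o - 1)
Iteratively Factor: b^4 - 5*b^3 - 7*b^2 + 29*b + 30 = (b + 1)*(b^3 - 6*b^2 - b + 30) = (b - 5)*(b + 1)*(b^2 - b - 6) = (b - 5)*(b - 3)*(b + 1)*(b + 2)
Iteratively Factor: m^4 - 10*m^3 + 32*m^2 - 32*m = (m - 4)*(m^3 - 6*m^2 + 8*m) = (m - 4)*(m - 2)*(m^2 - 4*m) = m*(m - 4)*(m - 2)*(m - 4)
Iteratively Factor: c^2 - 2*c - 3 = (c - 3)*(c + 1)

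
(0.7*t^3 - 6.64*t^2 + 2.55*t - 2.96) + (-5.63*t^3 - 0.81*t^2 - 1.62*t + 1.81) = -4.93*t^3 - 7.45*t^2 + 0.93*t - 1.15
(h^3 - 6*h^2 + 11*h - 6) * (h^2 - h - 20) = h^5 - 7*h^4 - 3*h^3 + 103*h^2 - 214*h + 120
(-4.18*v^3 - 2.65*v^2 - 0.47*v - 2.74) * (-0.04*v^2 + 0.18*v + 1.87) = 0.1672*v^5 - 0.6464*v^4 - 8.2748*v^3 - 4.9305*v^2 - 1.3721*v - 5.1238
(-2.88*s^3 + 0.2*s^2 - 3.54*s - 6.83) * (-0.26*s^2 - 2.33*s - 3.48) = 0.7488*s^5 + 6.6584*s^4 + 10.4768*s^3 + 9.328*s^2 + 28.2331*s + 23.7684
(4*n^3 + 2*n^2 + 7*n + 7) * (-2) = -8*n^3 - 4*n^2 - 14*n - 14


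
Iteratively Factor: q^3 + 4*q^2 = (q + 4)*(q^2) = q*(q + 4)*(q)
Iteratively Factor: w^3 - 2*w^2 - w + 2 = (w - 2)*(w^2 - 1) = (w - 2)*(w - 1)*(w + 1)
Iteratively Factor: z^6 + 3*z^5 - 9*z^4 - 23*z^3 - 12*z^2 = (z)*(z^5 + 3*z^4 - 9*z^3 - 23*z^2 - 12*z) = z*(z + 1)*(z^4 + 2*z^3 - 11*z^2 - 12*z) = z*(z + 1)^2*(z^3 + z^2 - 12*z) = z^2*(z + 1)^2*(z^2 + z - 12) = z^2*(z + 1)^2*(z + 4)*(z - 3)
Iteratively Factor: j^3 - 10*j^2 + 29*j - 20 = (j - 1)*(j^2 - 9*j + 20) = (j - 4)*(j - 1)*(j - 5)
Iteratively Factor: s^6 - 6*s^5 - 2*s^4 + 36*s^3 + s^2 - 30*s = (s - 1)*(s^5 - 5*s^4 - 7*s^3 + 29*s^2 + 30*s) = (s - 5)*(s - 1)*(s^4 - 7*s^2 - 6*s) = s*(s - 5)*(s - 1)*(s^3 - 7*s - 6) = s*(s - 5)*(s - 1)*(s + 2)*(s^2 - 2*s - 3) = s*(s - 5)*(s - 3)*(s - 1)*(s + 2)*(s + 1)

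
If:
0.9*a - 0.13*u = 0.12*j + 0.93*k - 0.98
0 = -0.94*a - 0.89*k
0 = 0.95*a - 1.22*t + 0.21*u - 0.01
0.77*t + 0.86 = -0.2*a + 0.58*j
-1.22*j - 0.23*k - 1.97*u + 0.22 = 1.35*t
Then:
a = -0.48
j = 0.77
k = 0.51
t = -0.41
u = -0.15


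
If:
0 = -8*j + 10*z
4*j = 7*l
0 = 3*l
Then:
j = 0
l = 0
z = 0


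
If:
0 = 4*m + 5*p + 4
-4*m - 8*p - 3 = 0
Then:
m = -17/12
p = 1/3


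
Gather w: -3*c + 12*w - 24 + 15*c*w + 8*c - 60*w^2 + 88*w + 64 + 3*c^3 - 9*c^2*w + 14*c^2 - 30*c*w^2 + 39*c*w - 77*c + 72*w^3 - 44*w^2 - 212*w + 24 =3*c^3 + 14*c^2 - 72*c + 72*w^3 + w^2*(-30*c - 104) + w*(-9*c^2 + 54*c - 112) + 64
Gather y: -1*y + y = 0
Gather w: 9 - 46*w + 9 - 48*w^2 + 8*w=-48*w^2 - 38*w + 18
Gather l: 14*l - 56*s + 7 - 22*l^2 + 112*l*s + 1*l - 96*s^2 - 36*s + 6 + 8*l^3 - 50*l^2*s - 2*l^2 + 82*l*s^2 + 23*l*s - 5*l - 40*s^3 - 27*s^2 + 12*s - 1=8*l^3 + l^2*(-50*s - 24) + l*(82*s^2 + 135*s + 10) - 40*s^3 - 123*s^2 - 80*s + 12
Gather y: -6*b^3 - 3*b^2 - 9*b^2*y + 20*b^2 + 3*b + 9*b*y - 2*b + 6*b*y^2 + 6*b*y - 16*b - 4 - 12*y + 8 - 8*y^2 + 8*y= -6*b^3 + 17*b^2 - 15*b + y^2*(6*b - 8) + y*(-9*b^2 + 15*b - 4) + 4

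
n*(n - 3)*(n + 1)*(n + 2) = n^4 - 7*n^2 - 6*n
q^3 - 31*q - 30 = (q - 6)*(q + 1)*(q + 5)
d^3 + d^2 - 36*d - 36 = (d - 6)*(d + 1)*(d + 6)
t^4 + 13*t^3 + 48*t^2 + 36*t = t*(t + 1)*(t + 6)^2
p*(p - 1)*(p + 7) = p^3 + 6*p^2 - 7*p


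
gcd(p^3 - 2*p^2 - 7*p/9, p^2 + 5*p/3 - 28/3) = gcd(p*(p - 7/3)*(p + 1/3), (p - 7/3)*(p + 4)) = p - 7/3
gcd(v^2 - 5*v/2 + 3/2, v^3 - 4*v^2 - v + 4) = v - 1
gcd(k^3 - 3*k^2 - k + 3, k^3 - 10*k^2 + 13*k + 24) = k^2 - 2*k - 3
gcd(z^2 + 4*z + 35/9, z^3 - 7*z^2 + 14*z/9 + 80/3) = z + 5/3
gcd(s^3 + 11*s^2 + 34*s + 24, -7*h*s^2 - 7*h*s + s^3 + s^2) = s + 1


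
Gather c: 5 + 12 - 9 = 8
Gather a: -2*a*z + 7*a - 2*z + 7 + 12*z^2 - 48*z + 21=a*(7 - 2*z) + 12*z^2 - 50*z + 28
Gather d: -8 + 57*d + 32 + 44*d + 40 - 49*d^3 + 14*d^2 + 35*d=-49*d^3 + 14*d^2 + 136*d + 64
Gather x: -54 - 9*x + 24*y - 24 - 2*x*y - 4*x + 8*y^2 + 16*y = x*(-2*y - 13) + 8*y^2 + 40*y - 78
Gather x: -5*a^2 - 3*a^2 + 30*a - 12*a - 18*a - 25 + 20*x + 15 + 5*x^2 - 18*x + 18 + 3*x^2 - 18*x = -8*a^2 + 8*x^2 - 16*x + 8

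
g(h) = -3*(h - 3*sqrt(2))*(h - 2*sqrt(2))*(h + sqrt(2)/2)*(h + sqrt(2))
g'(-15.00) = 50288.08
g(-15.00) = -199849.88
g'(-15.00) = 50288.08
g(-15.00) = -199849.88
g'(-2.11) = 230.58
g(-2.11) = -91.87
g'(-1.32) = 34.23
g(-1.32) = 4.00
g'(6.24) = -1161.34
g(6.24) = -1087.02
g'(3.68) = -5.74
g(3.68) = 32.12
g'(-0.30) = -54.42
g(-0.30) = -19.34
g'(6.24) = -1161.34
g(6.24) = -1087.02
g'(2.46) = 65.31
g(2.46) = -24.18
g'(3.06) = 54.86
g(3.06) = 13.85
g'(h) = -3*(h - 3*sqrt(2))*(h - 2*sqrt(2))*(h + sqrt(2)/2) - 3*(h - 3*sqrt(2))*(h - 2*sqrt(2))*(h + sqrt(2)) - 3*(h - 3*sqrt(2))*(h + sqrt(2)/2)*(h + sqrt(2)) - 3*(h - 2*sqrt(2))*(h + sqrt(2)/2)*(h + sqrt(2))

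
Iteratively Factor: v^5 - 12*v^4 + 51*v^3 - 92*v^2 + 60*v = (v - 5)*(v^4 - 7*v^3 + 16*v^2 - 12*v) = (v - 5)*(v - 3)*(v^3 - 4*v^2 + 4*v) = v*(v - 5)*(v - 3)*(v^2 - 4*v + 4) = v*(v - 5)*(v - 3)*(v - 2)*(v - 2)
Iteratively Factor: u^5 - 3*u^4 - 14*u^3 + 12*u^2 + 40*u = (u - 2)*(u^4 - u^3 - 16*u^2 - 20*u) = (u - 5)*(u - 2)*(u^3 + 4*u^2 + 4*u) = u*(u - 5)*(u - 2)*(u^2 + 4*u + 4) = u*(u - 5)*(u - 2)*(u + 2)*(u + 2)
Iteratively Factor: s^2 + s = (s)*(s + 1)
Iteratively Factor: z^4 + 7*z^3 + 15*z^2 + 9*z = (z)*(z^3 + 7*z^2 + 15*z + 9) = z*(z + 3)*(z^2 + 4*z + 3) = z*(z + 1)*(z + 3)*(z + 3)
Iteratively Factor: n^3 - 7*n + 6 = (n - 1)*(n^2 + n - 6) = (n - 2)*(n - 1)*(n + 3)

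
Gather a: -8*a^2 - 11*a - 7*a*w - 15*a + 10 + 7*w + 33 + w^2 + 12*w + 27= -8*a^2 + a*(-7*w - 26) + w^2 + 19*w + 70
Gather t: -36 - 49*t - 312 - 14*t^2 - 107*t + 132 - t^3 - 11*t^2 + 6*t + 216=-t^3 - 25*t^2 - 150*t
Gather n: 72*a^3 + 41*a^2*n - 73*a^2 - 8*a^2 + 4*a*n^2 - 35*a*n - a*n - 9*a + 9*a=72*a^3 - 81*a^2 + 4*a*n^2 + n*(41*a^2 - 36*a)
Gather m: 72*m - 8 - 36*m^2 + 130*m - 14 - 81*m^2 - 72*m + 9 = -117*m^2 + 130*m - 13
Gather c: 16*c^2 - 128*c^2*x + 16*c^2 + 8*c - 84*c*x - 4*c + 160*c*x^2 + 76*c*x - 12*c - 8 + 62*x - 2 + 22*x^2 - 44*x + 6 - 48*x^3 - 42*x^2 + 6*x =c^2*(32 - 128*x) + c*(160*x^2 - 8*x - 8) - 48*x^3 - 20*x^2 + 24*x - 4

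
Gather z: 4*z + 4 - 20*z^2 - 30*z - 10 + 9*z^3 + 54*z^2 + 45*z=9*z^3 + 34*z^2 + 19*z - 6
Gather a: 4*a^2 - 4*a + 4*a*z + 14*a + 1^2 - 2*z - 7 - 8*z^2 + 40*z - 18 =4*a^2 + a*(4*z + 10) - 8*z^2 + 38*z - 24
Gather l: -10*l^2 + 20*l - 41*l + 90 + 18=-10*l^2 - 21*l + 108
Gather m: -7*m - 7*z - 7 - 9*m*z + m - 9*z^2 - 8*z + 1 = m*(-9*z - 6) - 9*z^2 - 15*z - 6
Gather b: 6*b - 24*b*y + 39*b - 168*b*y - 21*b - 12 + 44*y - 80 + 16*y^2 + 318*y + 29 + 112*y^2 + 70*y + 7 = b*(24 - 192*y) + 128*y^2 + 432*y - 56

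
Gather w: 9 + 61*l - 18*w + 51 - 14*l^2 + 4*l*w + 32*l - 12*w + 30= -14*l^2 + 93*l + w*(4*l - 30) + 90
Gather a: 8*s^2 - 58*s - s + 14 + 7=8*s^2 - 59*s + 21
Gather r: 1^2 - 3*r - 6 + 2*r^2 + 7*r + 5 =2*r^2 + 4*r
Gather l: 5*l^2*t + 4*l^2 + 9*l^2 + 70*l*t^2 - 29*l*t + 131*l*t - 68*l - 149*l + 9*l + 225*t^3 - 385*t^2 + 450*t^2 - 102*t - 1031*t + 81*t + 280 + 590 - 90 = l^2*(5*t + 13) + l*(70*t^2 + 102*t - 208) + 225*t^3 + 65*t^2 - 1052*t + 780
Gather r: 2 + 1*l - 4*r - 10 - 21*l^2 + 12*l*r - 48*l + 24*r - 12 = -21*l^2 - 47*l + r*(12*l + 20) - 20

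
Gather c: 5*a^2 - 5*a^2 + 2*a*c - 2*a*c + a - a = 0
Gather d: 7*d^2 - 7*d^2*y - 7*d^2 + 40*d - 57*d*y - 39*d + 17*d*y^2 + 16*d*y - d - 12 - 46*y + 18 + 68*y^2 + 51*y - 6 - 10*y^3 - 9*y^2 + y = -7*d^2*y + d*(17*y^2 - 41*y) - 10*y^3 + 59*y^2 + 6*y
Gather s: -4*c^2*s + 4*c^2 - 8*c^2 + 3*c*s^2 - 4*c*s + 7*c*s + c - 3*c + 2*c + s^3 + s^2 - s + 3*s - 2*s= -4*c^2 + s^3 + s^2*(3*c + 1) + s*(-4*c^2 + 3*c)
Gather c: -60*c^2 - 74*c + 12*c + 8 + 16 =-60*c^2 - 62*c + 24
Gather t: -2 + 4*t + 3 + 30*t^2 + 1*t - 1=30*t^2 + 5*t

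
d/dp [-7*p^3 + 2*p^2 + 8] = p*(4 - 21*p)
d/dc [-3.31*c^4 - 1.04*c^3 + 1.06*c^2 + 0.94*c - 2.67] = -13.24*c^3 - 3.12*c^2 + 2.12*c + 0.94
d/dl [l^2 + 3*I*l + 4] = 2*l + 3*I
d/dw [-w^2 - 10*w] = -2*w - 10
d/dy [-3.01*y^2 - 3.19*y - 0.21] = -6.02*y - 3.19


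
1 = 1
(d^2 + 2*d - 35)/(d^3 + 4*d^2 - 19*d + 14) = (d - 5)/(d^2 - 3*d + 2)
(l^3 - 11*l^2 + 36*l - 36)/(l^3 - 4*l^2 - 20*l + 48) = (l - 3)/(l + 4)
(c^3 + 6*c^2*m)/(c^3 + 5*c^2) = (c + 6*m)/(c + 5)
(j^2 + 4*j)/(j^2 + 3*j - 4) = j/(j - 1)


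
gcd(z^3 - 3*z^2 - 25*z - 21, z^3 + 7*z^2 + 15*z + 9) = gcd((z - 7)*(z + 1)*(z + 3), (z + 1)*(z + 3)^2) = z^2 + 4*z + 3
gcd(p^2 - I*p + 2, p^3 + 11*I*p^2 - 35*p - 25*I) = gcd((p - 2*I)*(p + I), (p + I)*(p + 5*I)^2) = p + I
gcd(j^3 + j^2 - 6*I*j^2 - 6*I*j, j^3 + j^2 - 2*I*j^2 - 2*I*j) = j^2 + j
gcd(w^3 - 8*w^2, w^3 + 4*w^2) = w^2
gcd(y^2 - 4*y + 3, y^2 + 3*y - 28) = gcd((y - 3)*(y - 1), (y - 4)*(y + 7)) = 1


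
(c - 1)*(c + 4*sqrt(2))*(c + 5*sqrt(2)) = c^3 - c^2 + 9*sqrt(2)*c^2 - 9*sqrt(2)*c + 40*c - 40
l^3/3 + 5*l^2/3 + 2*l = l*(l/3 + 1)*(l + 2)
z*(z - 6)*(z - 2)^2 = z^4 - 10*z^3 + 28*z^2 - 24*z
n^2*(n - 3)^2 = n^4 - 6*n^3 + 9*n^2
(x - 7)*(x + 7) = x^2 - 49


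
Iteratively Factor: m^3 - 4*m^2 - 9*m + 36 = (m + 3)*(m^2 - 7*m + 12) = (m - 4)*(m + 3)*(m - 3)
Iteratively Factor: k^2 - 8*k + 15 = (k - 3)*(k - 5)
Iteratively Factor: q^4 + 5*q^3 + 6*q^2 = (q)*(q^3 + 5*q^2 + 6*q) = q*(q + 2)*(q^2 + 3*q) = q^2*(q + 2)*(q + 3)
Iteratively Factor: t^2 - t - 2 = (t + 1)*(t - 2)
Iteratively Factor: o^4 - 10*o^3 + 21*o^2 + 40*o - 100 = (o - 5)*(o^3 - 5*o^2 - 4*o + 20) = (o - 5)^2*(o^2 - 4) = (o - 5)^2*(o - 2)*(o + 2)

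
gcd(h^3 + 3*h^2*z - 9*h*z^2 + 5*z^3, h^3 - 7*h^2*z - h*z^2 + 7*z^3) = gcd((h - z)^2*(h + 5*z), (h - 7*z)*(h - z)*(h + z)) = -h + z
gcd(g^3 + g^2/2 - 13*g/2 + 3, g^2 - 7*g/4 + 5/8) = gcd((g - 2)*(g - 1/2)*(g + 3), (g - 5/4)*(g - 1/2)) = g - 1/2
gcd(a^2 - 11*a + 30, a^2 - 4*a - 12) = a - 6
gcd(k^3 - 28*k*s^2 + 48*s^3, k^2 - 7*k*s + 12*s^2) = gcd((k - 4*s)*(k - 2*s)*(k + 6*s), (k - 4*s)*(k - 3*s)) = -k + 4*s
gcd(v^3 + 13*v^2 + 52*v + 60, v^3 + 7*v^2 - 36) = v + 6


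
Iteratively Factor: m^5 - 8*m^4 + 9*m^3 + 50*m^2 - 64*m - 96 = (m - 3)*(m^4 - 5*m^3 - 6*m^2 + 32*m + 32) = (m - 3)*(m + 2)*(m^3 - 7*m^2 + 8*m + 16) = (m - 4)*(m - 3)*(m + 2)*(m^2 - 3*m - 4) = (m - 4)^2*(m - 3)*(m + 2)*(m + 1)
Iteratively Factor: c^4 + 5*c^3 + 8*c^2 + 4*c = (c + 1)*(c^3 + 4*c^2 + 4*c) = (c + 1)*(c + 2)*(c^2 + 2*c) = (c + 1)*(c + 2)^2*(c)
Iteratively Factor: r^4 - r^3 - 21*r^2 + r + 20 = (r + 4)*(r^3 - 5*r^2 - r + 5) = (r - 1)*(r + 4)*(r^2 - 4*r - 5) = (r - 1)*(r + 1)*(r + 4)*(r - 5)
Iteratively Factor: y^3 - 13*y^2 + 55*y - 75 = (y - 5)*(y^2 - 8*y + 15) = (y - 5)*(y - 3)*(y - 5)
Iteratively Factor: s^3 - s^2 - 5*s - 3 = (s + 1)*(s^2 - 2*s - 3) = (s + 1)^2*(s - 3)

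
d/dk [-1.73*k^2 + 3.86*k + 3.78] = 3.86 - 3.46*k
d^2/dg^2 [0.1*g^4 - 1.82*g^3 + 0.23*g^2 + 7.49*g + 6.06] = 1.2*g^2 - 10.92*g + 0.46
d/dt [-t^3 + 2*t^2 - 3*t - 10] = -3*t^2 + 4*t - 3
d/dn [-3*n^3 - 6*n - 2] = -9*n^2 - 6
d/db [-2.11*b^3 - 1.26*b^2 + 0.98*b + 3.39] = -6.33*b^2 - 2.52*b + 0.98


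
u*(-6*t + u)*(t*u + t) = -6*t^2*u^2 - 6*t^2*u + t*u^3 + t*u^2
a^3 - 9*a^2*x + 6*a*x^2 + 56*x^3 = (a - 7*x)*(a - 4*x)*(a + 2*x)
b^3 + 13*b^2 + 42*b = b*(b + 6)*(b + 7)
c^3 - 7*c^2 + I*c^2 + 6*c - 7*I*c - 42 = (c - 7)*(c - 2*I)*(c + 3*I)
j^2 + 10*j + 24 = (j + 4)*(j + 6)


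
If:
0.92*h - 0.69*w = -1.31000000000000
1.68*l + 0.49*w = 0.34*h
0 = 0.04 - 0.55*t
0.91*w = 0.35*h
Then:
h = -2.00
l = -0.18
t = 0.07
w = -0.77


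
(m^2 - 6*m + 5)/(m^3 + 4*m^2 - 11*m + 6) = (m - 5)/(m^2 + 5*m - 6)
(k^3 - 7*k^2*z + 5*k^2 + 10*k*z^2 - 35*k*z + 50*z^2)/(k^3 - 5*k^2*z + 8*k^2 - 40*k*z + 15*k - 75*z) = (k - 2*z)/(k + 3)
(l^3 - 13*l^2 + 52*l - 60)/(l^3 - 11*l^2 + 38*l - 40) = (l - 6)/(l - 4)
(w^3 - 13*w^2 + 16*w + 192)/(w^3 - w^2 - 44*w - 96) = (w - 8)/(w + 4)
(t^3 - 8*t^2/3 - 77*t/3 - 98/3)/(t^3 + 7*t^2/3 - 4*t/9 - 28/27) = 9*(t^2 - 5*t - 14)/(9*t^2 - 4)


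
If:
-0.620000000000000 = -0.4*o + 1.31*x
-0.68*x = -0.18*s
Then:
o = 3.275*x + 1.55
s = 3.77777777777778*x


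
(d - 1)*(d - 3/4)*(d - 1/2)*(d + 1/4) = d^4 - 2*d^3 + 17*d^2/16 + d/32 - 3/32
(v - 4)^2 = v^2 - 8*v + 16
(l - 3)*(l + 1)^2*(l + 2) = l^4 + l^3 - 7*l^2 - 13*l - 6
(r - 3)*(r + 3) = r^2 - 9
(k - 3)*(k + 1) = k^2 - 2*k - 3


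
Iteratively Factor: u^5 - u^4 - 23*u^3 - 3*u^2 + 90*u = (u - 2)*(u^4 + u^3 - 21*u^2 - 45*u) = u*(u - 2)*(u^3 + u^2 - 21*u - 45) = u*(u - 2)*(u + 3)*(u^2 - 2*u - 15) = u*(u - 2)*(u + 3)^2*(u - 5)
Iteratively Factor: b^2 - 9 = (b - 3)*(b + 3)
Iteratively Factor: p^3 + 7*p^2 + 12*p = (p + 4)*(p^2 + 3*p) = (p + 3)*(p + 4)*(p)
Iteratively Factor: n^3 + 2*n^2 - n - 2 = (n + 1)*(n^2 + n - 2) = (n - 1)*(n + 1)*(n + 2)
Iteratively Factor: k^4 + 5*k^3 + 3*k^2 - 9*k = (k - 1)*(k^3 + 6*k^2 + 9*k) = k*(k - 1)*(k^2 + 6*k + 9) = k*(k - 1)*(k + 3)*(k + 3)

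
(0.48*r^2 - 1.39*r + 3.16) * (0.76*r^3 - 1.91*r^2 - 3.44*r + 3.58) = 0.3648*r^5 - 1.9732*r^4 + 3.4053*r^3 + 0.464399999999999*r^2 - 15.8466*r + 11.3128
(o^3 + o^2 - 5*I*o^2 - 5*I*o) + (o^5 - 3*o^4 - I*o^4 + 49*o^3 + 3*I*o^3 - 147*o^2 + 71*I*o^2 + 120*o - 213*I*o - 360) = o^5 - 3*o^4 - I*o^4 + 50*o^3 + 3*I*o^3 - 146*o^2 + 66*I*o^2 + 120*o - 218*I*o - 360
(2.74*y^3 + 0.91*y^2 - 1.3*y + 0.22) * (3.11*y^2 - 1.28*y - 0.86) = 8.5214*y^5 - 0.677100000000001*y^4 - 7.5642*y^3 + 1.5656*y^2 + 0.8364*y - 0.1892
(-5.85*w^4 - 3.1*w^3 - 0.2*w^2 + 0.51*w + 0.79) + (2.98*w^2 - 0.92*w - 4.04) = -5.85*w^4 - 3.1*w^3 + 2.78*w^2 - 0.41*w - 3.25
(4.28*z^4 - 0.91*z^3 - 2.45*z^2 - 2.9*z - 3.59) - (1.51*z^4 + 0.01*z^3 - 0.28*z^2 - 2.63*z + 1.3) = 2.77*z^4 - 0.92*z^3 - 2.17*z^2 - 0.27*z - 4.89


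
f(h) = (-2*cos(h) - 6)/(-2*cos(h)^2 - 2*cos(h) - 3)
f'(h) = (-4*sin(h)*cos(h) - 2*sin(h))*(-2*cos(h) - 6)/(-2*cos(h)^2 - 2*cos(h) - 3)^2 + 2*sin(h)/(-2*cos(h)^2 - 2*cos(h) - 3) = 2*(12*cos(h) + cos(2*h) + 4)*sin(h)/(2*cos(h) + cos(2*h) + 4)^2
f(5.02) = 1.74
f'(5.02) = -0.91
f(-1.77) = 2.09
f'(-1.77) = -0.19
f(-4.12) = 1.95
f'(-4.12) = -0.81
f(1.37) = 1.84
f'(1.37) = 0.89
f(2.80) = 1.42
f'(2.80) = -0.52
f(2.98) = 1.35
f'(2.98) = -0.25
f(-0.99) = 1.51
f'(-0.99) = -0.77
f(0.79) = 1.37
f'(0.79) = 0.61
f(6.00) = 1.17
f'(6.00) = -0.20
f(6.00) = 1.17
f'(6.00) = -0.20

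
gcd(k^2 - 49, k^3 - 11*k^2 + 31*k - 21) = k - 7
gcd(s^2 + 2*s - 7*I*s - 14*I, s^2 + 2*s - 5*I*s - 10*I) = s + 2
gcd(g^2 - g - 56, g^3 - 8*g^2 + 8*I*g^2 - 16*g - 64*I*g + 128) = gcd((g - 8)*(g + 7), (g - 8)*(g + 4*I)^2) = g - 8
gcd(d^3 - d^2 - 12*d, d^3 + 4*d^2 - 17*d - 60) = d^2 - d - 12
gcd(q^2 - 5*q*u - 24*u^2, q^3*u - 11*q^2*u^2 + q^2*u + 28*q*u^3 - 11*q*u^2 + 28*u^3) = 1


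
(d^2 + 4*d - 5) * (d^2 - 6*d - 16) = d^4 - 2*d^3 - 45*d^2 - 34*d + 80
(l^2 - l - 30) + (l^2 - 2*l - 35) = 2*l^2 - 3*l - 65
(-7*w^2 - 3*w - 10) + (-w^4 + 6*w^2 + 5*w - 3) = -w^4 - w^2 + 2*w - 13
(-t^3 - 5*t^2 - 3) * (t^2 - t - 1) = -t^5 - 4*t^4 + 6*t^3 + 2*t^2 + 3*t + 3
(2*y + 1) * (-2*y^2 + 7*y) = -4*y^3 + 12*y^2 + 7*y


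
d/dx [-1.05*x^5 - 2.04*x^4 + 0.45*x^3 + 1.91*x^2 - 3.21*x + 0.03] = -5.25*x^4 - 8.16*x^3 + 1.35*x^2 + 3.82*x - 3.21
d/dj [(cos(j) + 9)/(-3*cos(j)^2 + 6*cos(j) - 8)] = (3*sin(j)^2 - 54*cos(j) + 59)*sin(j)/(3*cos(j)^2 - 6*cos(j) + 8)^2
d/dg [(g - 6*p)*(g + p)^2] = (g + p)*(3*g - 11*p)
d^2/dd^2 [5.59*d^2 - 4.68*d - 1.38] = 11.1800000000000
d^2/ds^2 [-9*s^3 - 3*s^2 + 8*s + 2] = -54*s - 6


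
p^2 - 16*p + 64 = (p - 8)^2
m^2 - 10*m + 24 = (m - 6)*(m - 4)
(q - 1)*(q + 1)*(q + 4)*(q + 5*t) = q^4 + 5*q^3*t + 4*q^3 + 20*q^2*t - q^2 - 5*q*t - 4*q - 20*t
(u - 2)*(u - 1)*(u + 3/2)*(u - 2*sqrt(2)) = u^4 - 2*sqrt(2)*u^3 - 3*u^3/2 - 5*u^2/2 + 3*sqrt(2)*u^2 + 3*u + 5*sqrt(2)*u - 6*sqrt(2)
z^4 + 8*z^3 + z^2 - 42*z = z*(z - 2)*(z + 3)*(z + 7)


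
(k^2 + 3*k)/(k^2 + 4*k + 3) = k/(k + 1)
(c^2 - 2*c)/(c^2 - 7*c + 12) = c*(c - 2)/(c^2 - 7*c + 12)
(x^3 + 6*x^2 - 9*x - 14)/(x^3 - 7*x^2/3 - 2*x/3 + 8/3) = 3*(x + 7)/(3*x - 4)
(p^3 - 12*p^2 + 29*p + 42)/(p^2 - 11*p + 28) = (p^2 - 5*p - 6)/(p - 4)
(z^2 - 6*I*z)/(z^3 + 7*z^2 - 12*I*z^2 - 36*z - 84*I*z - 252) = z/(z^2 + z*(7 - 6*I) - 42*I)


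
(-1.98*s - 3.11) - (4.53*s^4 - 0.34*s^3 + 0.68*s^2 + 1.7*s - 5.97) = -4.53*s^4 + 0.34*s^3 - 0.68*s^2 - 3.68*s + 2.86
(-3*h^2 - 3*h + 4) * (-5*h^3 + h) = 15*h^5 + 15*h^4 - 23*h^3 - 3*h^2 + 4*h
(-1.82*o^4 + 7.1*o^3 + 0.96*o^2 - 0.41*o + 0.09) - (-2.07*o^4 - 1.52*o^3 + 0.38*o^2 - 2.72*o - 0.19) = 0.25*o^4 + 8.62*o^3 + 0.58*o^2 + 2.31*o + 0.28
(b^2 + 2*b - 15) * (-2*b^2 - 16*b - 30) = -2*b^4 - 20*b^3 - 32*b^2 + 180*b + 450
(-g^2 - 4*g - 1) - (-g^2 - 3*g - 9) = 8 - g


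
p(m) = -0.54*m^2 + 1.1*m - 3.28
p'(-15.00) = 17.30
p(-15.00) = -141.28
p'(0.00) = 1.10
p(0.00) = -3.28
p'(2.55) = -1.65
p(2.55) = -3.99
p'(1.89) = -0.94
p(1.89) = -3.13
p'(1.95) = -1.01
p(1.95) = -3.19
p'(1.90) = -0.95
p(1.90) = -3.14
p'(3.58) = -2.77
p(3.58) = -6.26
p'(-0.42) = 1.55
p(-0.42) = -3.84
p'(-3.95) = 5.37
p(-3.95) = -16.05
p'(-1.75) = 2.99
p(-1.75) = -6.86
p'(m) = 1.1 - 1.08*m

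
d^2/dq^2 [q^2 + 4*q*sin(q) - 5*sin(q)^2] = -4*q*sin(q) + 20*sin(q)^2 + 8*cos(q) - 8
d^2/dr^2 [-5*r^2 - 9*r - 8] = -10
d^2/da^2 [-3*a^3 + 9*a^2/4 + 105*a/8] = 9/2 - 18*a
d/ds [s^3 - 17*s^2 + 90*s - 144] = 3*s^2 - 34*s + 90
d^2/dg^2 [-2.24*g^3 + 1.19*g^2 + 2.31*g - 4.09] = 2.38 - 13.44*g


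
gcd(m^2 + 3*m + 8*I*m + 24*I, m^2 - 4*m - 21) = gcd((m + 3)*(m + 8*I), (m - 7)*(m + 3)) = m + 3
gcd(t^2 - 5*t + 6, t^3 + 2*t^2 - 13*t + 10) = t - 2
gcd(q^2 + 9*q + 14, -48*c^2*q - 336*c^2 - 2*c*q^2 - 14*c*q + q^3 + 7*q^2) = q + 7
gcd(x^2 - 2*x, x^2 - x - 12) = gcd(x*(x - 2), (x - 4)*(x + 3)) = 1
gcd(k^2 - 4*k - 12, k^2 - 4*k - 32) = 1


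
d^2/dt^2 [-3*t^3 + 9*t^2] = 18 - 18*t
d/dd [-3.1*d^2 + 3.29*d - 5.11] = 3.29 - 6.2*d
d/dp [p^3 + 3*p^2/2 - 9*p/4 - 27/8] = 3*p^2 + 3*p - 9/4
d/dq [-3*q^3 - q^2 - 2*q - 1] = -9*q^2 - 2*q - 2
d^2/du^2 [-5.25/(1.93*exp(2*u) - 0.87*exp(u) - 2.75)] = (5.25*(3.86*exp(u) - 0.87)*(7.72*exp(u) - 1.74)*exp(u) + (40.53*exp(u) - 4.5675)*(-1.93*exp(2*u) + 0.87*exp(u) + 2.75))*exp(u)/(-1.93*exp(2*u) + 0.87*exp(u) + 2.75)^3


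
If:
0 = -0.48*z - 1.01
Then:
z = -2.10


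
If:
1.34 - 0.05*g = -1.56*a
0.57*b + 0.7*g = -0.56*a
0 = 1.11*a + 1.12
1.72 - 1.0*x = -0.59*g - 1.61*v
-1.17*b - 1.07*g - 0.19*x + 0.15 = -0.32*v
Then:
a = -1.01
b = 6.74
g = -4.68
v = 179.37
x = 287.74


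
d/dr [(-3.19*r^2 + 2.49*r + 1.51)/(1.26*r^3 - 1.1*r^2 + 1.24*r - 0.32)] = (4.0194*r^4 - 6.2748*r^3 - 6.9244*r^2 + 5.3636*r - 2.6692)/(1.5876*r^6 - 2.772*r^5 + 4.3348*r^4 - 3.5344*r^3 + 2.2416*r^2 - 0.7936*r + 0.1024)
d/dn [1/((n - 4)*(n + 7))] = (-2*n - 3)/(n^4 + 6*n^3 - 47*n^2 - 168*n + 784)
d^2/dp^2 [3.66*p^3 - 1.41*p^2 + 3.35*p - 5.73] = 21.96*p - 2.82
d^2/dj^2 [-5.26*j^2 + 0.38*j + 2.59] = -10.5200000000000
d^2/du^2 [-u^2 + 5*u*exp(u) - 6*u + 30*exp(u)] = 5*u*exp(u) + 40*exp(u) - 2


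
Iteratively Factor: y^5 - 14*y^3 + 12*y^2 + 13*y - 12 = (y + 1)*(y^4 - y^3 - 13*y^2 + 25*y - 12) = (y - 3)*(y + 1)*(y^3 + 2*y^2 - 7*y + 4) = (y - 3)*(y + 1)*(y + 4)*(y^2 - 2*y + 1) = (y - 3)*(y - 1)*(y + 1)*(y + 4)*(y - 1)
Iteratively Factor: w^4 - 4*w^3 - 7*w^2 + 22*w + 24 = (w - 4)*(w^3 - 7*w - 6) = (w - 4)*(w + 1)*(w^2 - w - 6) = (w - 4)*(w - 3)*(w + 1)*(w + 2)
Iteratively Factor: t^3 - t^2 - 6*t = (t + 2)*(t^2 - 3*t) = (t - 3)*(t + 2)*(t)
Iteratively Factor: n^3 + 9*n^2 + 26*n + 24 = (n + 3)*(n^2 + 6*n + 8) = (n + 3)*(n + 4)*(n + 2)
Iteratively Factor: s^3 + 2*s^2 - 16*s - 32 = (s + 4)*(s^2 - 2*s - 8) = (s + 2)*(s + 4)*(s - 4)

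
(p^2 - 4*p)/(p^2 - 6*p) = (p - 4)/(p - 6)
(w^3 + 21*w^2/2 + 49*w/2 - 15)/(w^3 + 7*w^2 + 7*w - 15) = (w^2 + 11*w/2 - 3)/(w^2 + 2*w - 3)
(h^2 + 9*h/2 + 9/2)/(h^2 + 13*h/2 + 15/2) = (h + 3)/(h + 5)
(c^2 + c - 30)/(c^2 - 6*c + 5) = (c + 6)/(c - 1)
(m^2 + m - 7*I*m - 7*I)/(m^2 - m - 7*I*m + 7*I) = (m + 1)/(m - 1)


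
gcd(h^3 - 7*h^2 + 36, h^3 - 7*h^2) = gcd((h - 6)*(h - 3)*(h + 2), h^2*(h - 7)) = 1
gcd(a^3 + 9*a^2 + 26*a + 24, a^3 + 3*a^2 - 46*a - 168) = a + 4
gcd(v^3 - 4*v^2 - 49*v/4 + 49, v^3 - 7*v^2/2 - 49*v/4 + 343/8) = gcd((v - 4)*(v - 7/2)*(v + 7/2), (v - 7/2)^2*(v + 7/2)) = v^2 - 49/4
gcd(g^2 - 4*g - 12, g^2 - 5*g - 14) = g + 2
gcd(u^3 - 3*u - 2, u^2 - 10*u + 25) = 1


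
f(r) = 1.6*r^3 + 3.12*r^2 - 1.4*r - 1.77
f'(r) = 4.8*r^2 + 6.24*r - 1.4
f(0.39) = -1.75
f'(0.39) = 1.76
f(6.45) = 548.34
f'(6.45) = 238.54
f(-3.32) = -21.28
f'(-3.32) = 30.79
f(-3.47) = -26.20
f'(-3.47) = 34.74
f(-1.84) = 1.40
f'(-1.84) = 3.37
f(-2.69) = -6.57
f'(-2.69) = 16.55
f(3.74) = 120.34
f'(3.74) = 89.08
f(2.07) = 22.89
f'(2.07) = 32.08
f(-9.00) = -902.85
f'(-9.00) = 331.24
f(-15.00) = -4678.77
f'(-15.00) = 985.00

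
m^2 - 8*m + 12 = (m - 6)*(m - 2)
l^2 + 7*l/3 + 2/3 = (l + 1/3)*(l + 2)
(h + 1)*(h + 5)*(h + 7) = h^3 + 13*h^2 + 47*h + 35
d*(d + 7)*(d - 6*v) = d^3 - 6*d^2*v + 7*d^2 - 42*d*v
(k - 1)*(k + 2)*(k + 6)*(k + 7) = k^4 + 14*k^3 + 53*k^2 + 16*k - 84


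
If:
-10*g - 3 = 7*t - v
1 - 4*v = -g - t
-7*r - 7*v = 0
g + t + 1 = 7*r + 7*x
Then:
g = 4/3 - 63*x/11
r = -7*x/11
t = 91*x/11 - 7/3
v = 7*x/11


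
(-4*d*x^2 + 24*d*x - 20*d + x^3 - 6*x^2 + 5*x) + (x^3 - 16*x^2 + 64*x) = -4*d*x^2 + 24*d*x - 20*d + 2*x^3 - 22*x^2 + 69*x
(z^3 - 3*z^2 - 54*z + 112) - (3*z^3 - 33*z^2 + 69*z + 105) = -2*z^3 + 30*z^2 - 123*z + 7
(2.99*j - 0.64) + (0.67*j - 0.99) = 3.66*j - 1.63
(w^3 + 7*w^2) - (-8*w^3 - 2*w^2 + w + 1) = 9*w^3 + 9*w^2 - w - 1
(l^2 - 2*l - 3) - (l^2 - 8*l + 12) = 6*l - 15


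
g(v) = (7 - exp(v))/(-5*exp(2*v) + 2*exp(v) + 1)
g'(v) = (7 - exp(v))*(10*exp(2*v) - 2*exp(v))/(-5*exp(2*v) + 2*exp(v) + 1)^2 - exp(v)/(-5*exp(2*v) + 2*exp(v) + 1) = 5*(-exp(2*v) + 14*exp(v) - 3)*exp(v)/(25*exp(4*v) - 20*exp(3*v) - 6*exp(2*v) + 4*exp(v) + 1)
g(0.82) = -0.23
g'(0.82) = 0.66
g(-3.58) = 6.63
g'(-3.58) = -0.33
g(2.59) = 0.01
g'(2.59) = 0.00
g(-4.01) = 6.75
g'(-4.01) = -0.23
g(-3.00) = 6.39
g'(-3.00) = -0.49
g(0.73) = -0.30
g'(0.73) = 0.84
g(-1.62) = 5.67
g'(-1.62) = -0.18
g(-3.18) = 6.48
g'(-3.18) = -0.44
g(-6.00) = 6.96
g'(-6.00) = -0.04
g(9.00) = 0.00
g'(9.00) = 0.00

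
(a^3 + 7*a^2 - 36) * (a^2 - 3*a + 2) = a^5 + 4*a^4 - 19*a^3 - 22*a^2 + 108*a - 72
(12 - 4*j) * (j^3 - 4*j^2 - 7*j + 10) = -4*j^4 + 28*j^3 - 20*j^2 - 124*j + 120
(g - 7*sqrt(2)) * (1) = g - 7*sqrt(2)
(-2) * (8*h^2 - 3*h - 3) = -16*h^2 + 6*h + 6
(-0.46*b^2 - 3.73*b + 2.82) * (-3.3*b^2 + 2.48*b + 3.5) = 1.518*b^4 + 11.1682*b^3 - 20.1664*b^2 - 6.0614*b + 9.87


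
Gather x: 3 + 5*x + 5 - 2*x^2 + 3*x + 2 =-2*x^2 + 8*x + 10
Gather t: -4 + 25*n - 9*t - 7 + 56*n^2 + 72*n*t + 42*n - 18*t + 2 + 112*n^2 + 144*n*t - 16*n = 168*n^2 + 51*n + t*(216*n - 27) - 9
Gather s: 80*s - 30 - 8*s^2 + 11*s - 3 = -8*s^2 + 91*s - 33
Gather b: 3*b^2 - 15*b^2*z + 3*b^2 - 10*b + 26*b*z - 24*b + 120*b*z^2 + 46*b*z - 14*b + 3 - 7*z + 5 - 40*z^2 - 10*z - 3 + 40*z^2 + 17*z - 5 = b^2*(6 - 15*z) + b*(120*z^2 + 72*z - 48)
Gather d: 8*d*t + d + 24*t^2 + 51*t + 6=d*(8*t + 1) + 24*t^2 + 51*t + 6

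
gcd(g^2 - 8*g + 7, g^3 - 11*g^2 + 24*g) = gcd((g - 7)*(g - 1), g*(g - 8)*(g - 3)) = 1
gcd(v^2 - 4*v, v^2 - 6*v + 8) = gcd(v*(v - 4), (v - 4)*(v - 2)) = v - 4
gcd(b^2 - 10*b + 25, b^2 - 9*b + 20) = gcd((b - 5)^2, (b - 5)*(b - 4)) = b - 5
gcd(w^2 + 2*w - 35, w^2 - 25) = w - 5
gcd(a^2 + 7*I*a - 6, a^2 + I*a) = a + I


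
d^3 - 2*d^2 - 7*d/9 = d*(d - 7/3)*(d + 1/3)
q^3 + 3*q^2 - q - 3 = (q - 1)*(q + 1)*(q + 3)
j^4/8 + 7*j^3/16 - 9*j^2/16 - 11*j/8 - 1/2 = (j/4 + 1)*(j/2 + 1/2)*(j - 2)*(j + 1/2)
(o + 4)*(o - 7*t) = o^2 - 7*o*t + 4*o - 28*t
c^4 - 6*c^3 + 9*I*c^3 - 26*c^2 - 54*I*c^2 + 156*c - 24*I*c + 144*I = (c - 6)*(c + 2*I)*(c + 3*I)*(c + 4*I)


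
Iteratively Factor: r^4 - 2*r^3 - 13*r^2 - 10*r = (r + 1)*(r^3 - 3*r^2 - 10*r) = r*(r + 1)*(r^2 - 3*r - 10) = r*(r + 1)*(r + 2)*(r - 5)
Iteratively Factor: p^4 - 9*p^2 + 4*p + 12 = (p + 3)*(p^3 - 3*p^2 + 4) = (p - 2)*(p + 3)*(p^2 - p - 2) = (p - 2)*(p + 1)*(p + 3)*(p - 2)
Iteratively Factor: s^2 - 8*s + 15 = (s - 5)*(s - 3)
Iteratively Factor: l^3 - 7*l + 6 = (l + 3)*(l^2 - 3*l + 2) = (l - 2)*(l + 3)*(l - 1)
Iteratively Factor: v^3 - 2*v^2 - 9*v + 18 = (v - 3)*(v^2 + v - 6) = (v - 3)*(v + 3)*(v - 2)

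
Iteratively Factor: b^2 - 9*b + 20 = (b - 4)*(b - 5)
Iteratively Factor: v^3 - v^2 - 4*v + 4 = (v - 1)*(v^2 - 4) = (v - 1)*(v + 2)*(v - 2)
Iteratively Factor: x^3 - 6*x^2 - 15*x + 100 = (x - 5)*(x^2 - x - 20) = (x - 5)*(x + 4)*(x - 5)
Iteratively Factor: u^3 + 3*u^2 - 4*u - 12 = (u + 2)*(u^2 + u - 6) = (u + 2)*(u + 3)*(u - 2)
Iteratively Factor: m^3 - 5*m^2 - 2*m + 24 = (m - 3)*(m^2 - 2*m - 8) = (m - 3)*(m + 2)*(m - 4)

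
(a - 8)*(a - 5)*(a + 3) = a^3 - 10*a^2 + a + 120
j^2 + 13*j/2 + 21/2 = (j + 3)*(j + 7/2)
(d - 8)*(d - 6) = d^2 - 14*d + 48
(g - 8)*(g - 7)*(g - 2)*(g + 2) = g^4 - 15*g^3 + 52*g^2 + 60*g - 224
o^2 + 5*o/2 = o*(o + 5/2)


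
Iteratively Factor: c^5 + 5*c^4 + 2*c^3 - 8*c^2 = (c + 4)*(c^4 + c^3 - 2*c^2) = (c + 2)*(c + 4)*(c^3 - c^2) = (c - 1)*(c + 2)*(c + 4)*(c^2) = c*(c - 1)*(c + 2)*(c + 4)*(c)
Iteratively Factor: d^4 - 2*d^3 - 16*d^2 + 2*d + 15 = (d - 5)*(d^3 + 3*d^2 - d - 3) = (d - 5)*(d + 3)*(d^2 - 1) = (d - 5)*(d + 1)*(d + 3)*(d - 1)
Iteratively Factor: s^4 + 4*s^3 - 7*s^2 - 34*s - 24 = (s - 3)*(s^3 + 7*s^2 + 14*s + 8) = (s - 3)*(s + 4)*(s^2 + 3*s + 2) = (s - 3)*(s + 2)*(s + 4)*(s + 1)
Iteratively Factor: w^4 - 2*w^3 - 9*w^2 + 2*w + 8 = (w + 2)*(w^3 - 4*w^2 - w + 4) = (w - 1)*(w + 2)*(w^2 - 3*w - 4) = (w - 1)*(w + 1)*(w + 2)*(w - 4)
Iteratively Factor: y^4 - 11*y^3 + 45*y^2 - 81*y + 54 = (y - 3)*(y^3 - 8*y^2 + 21*y - 18) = (y - 3)*(y - 2)*(y^2 - 6*y + 9) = (y - 3)^2*(y - 2)*(y - 3)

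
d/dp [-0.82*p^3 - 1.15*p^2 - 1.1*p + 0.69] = -2.46*p^2 - 2.3*p - 1.1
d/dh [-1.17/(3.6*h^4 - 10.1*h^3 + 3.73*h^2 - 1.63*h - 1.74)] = (16.848*h^3 - 35.451*h^2 + 8.7282*h - 1.9071)/(-3.6*h^4 + 10.1*h^3 - 3.73*h^2 + 1.63*h + 1.74)^2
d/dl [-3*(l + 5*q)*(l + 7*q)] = -6*l - 36*q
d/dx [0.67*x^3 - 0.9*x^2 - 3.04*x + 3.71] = 2.01*x^2 - 1.8*x - 3.04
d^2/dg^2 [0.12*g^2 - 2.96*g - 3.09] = 0.240000000000000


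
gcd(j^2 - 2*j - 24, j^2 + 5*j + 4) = j + 4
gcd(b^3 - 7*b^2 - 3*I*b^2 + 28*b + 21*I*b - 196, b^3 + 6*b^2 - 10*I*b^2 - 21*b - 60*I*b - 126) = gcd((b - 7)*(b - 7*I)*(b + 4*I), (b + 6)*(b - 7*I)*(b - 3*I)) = b - 7*I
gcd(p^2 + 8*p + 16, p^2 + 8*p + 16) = p^2 + 8*p + 16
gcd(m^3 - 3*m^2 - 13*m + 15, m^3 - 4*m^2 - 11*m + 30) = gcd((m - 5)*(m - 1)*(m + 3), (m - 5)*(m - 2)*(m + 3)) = m^2 - 2*m - 15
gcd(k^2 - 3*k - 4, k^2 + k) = k + 1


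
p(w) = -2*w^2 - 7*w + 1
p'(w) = -4*w - 7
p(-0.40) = 3.48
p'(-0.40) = -5.40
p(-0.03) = 1.21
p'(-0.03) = -6.88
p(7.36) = -158.86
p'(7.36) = -36.44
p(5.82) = -107.48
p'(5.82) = -30.28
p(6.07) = -115.18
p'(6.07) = -31.28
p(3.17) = -41.29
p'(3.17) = -19.68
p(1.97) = -20.55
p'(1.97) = -14.88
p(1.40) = -12.72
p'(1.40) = -12.60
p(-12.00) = -203.00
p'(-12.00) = 41.00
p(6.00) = -113.00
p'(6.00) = -31.00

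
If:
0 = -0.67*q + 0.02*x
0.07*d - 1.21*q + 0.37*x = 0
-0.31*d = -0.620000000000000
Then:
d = 2.00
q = -0.01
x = -0.42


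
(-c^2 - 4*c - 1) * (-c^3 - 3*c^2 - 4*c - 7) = c^5 + 7*c^4 + 17*c^3 + 26*c^2 + 32*c + 7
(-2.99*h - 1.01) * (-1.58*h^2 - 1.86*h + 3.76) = 4.7242*h^3 + 7.1572*h^2 - 9.3638*h - 3.7976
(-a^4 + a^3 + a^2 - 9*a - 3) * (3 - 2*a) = 2*a^5 - 5*a^4 + a^3 + 21*a^2 - 21*a - 9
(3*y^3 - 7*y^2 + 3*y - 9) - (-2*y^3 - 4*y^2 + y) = 5*y^3 - 3*y^2 + 2*y - 9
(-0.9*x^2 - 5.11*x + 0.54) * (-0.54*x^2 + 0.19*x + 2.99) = 0.486*x^4 + 2.5884*x^3 - 3.9535*x^2 - 15.1763*x + 1.6146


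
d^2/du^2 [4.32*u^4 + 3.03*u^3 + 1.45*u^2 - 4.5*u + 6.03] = 51.84*u^2 + 18.18*u + 2.9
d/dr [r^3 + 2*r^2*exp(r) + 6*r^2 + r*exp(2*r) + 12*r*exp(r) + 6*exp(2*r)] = 2*r^2*exp(r) + 3*r^2 + 2*r*exp(2*r) + 16*r*exp(r) + 12*r + 13*exp(2*r) + 12*exp(r)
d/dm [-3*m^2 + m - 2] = 1 - 6*m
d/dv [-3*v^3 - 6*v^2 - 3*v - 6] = -9*v^2 - 12*v - 3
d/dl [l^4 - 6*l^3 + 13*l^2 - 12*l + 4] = 4*l^3 - 18*l^2 + 26*l - 12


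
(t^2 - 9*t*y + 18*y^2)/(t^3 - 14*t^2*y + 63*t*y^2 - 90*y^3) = 1/(t - 5*y)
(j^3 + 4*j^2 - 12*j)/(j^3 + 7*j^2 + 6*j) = (j - 2)/(j + 1)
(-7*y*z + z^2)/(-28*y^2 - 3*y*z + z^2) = z/(4*y + z)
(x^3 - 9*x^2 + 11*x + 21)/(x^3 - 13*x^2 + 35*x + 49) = (x - 3)/(x - 7)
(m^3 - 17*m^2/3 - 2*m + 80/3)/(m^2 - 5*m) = m - 2/3 - 16/(3*m)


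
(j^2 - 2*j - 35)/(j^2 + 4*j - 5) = (j - 7)/(j - 1)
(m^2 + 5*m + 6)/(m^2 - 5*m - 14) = (m + 3)/(m - 7)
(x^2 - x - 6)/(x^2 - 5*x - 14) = (x - 3)/(x - 7)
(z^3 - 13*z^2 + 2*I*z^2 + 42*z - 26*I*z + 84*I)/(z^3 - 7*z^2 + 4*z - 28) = (z - 6)/(z - 2*I)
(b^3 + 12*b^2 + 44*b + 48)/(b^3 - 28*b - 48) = (b + 6)/(b - 6)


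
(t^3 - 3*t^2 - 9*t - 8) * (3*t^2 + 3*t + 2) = 3*t^5 - 6*t^4 - 34*t^3 - 57*t^2 - 42*t - 16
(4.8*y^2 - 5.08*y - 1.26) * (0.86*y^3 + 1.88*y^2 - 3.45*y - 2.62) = 4.128*y^5 + 4.6552*y^4 - 27.194*y^3 + 2.5812*y^2 + 17.6566*y + 3.3012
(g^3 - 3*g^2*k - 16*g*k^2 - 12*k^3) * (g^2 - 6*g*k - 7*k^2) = g^5 - 9*g^4*k - 5*g^3*k^2 + 105*g^2*k^3 + 184*g*k^4 + 84*k^5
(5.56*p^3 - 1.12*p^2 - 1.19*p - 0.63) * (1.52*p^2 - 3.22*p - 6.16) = 8.4512*p^5 - 19.6056*p^4 - 32.452*p^3 + 9.7734*p^2 + 9.359*p + 3.8808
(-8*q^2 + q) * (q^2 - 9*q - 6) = -8*q^4 + 73*q^3 + 39*q^2 - 6*q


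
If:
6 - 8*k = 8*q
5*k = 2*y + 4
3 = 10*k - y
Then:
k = 2/15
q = 37/60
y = -5/3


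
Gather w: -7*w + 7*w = 0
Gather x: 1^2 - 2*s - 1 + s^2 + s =s^2 - s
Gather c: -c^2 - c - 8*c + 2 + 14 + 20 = -c^2 - 9*c + 36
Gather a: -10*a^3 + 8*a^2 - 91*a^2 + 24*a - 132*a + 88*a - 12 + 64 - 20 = -10*a^3 - 83*a^2 - 20*a + 32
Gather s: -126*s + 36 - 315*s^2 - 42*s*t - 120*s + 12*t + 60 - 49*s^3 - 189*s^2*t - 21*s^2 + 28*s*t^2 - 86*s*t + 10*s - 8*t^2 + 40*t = -49*s^3 + s^2*(-189*t - 336) + s*(28*t^2 - 128*t - 236) - 8*t^2 + 52*t + 96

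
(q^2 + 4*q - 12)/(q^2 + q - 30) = (q - 2)/(q - 5)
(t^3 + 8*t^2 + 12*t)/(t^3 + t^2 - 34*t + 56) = t*(t^2 + 8*t + 12)/(t^3 + t^2 - 34*t + 56)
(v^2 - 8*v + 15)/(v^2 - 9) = (v - 5)/(v + 3)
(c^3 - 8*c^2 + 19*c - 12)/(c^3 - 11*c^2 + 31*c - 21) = (c - 4)/(c - 7)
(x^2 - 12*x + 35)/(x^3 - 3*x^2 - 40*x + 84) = (x - 5)/(x^2 + 4*x - 12)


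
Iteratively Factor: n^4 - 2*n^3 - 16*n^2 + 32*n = (n)*(n^3 - 2*n^2 - 16*n + 32) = n*(n + 4)*(n^2 - 6*n + 8) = n*(n - 4)*(n + 4)*(n - 2)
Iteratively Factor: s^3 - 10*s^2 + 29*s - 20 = (s - 1)*(s^2 - 9*s + 20) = (s - 4)*(s - 1)*(s - 5)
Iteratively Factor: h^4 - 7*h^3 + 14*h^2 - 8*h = (h - 1)*(h^3 - 6*h^2 + 8*h) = (h - 2)*(h - 1)*(h^2 - 4*h) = h*(h - 2)*(h - 1)*(h - 4)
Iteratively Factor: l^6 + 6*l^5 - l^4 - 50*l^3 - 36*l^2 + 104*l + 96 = (l + 1)*(l^5 + 5*l^4 - 6*l^3 - 44*l^2 + 8*l + 96) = (l + 1)*(l + 4)*(l^4 + l^3 - 10*l^2 - 4*l + 24) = (l - 2)*(l + 1)*(l + 4)*(l^3 + 3*l^2 - 4*l - 12) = (l - 2)^2*(l + 1)*(l + 4)*(l^2 + 5*l + 6) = (l - 2)^2*(l + 1)*(l + 3)*(l + 4)*(l + 2)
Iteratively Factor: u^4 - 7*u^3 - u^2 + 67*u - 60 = (u - 5)*(u^3 - 2*u^2 - 11*u + 12) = (u - 5)*(u + 3)*(u^2 - 5*u + 4) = (u - 5)*(u - 4)*(u + 3)*(u - 1)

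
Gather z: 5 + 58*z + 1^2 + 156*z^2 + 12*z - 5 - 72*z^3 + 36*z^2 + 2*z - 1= -72*z^3 + 192*z^2 + 72*z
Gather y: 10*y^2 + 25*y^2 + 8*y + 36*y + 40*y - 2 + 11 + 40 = 35*y^2 + 84*y + 49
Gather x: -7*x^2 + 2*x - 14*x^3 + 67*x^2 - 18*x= -14*x^3 + 60*x^2 - 16*x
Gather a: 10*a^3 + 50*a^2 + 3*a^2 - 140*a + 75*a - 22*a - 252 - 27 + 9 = 10*a^3 + 53*a^2 - 87*a - 270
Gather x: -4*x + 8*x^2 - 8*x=8*x^2 - 12*x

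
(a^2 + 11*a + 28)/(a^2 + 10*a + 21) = (a + 4)/(a + 3)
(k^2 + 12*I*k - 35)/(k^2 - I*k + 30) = (k + 7*I)/(k - 6*I)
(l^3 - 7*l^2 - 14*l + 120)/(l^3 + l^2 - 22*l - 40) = (l - 6)/(l + 2)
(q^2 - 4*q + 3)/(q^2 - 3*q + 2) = (q - 3)/(q - 2)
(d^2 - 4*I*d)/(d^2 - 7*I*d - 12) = d/(d - 3*I)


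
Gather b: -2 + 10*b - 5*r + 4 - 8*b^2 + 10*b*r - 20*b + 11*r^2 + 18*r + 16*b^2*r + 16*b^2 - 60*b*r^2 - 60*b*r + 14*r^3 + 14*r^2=b^2*(16*r + 8) + b*(-60*r^2 - 50*r - 10) + 14*r^3 + 25*r^2 + 13*r + 2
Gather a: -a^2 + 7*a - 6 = -a^2 + 7*a - 6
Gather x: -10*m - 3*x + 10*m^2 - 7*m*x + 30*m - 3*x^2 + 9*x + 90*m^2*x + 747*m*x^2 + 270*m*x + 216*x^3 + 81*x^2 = 10*m^2 + 20*m + 216*x^3 + x^2*(747*m + 78) + x*(90*m^2 + 263*m + 6)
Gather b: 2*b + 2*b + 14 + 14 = 4*b + 28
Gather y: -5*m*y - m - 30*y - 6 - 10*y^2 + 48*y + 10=-m - 10*y^2 + y*(18 - 5*m) + 4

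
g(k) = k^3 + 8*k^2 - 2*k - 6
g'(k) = 3*k^2 + 16*k - 2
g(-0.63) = -1.81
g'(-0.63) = -10.89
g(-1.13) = 5.03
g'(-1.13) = -16.25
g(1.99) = 29.58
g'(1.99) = 41.72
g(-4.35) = 71.77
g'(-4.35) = -14.83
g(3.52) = 129.70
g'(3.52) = 91.49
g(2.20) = 38.97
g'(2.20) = 47.72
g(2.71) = 67.24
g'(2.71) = 63.39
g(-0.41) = -3.90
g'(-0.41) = -8.06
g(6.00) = 486.00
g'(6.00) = 202.00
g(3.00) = 87.00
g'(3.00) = 73.00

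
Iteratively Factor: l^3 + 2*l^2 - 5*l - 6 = (l - 2)*(l^2 + 4*l + 3) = (l - 2)*(l + 3)*(l + 1)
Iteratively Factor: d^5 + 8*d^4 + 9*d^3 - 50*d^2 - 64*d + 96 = (d - 1)*(d^4 + 9*d^3 + 18*d^2 - 32*d - 96) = (d - 1)*(d + 3)*(d^3 + 6*d^2 - 32) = (d - 1)*(d + 3)*(d + 4)*(d^2 + 2*d - 8) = (d - 2)*(d - 1)*(d + 3)*(d + 4)*(d + 4)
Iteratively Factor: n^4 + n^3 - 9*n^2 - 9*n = (n + 1)*(n^3 - 9*n) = (n - 3)*(n + 1)*(n^2 + 3*n) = n*(n - 3)*(n + 1)*(n + 3)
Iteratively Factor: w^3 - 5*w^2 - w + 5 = (w - 1)*(w^2 - 4*w - 5) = (w - 5)*(w - 1)*(w + 1)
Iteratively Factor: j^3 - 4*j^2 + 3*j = (j - 1)*(j^2 - 3*j) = j*(j - 1)*(j - 3)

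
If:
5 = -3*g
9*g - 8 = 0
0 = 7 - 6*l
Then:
No Solution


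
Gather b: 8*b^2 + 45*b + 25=8*b^2 + 45*b + 25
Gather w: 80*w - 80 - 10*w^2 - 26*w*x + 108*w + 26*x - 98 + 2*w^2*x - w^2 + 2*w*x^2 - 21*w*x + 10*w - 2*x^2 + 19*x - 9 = w^2*(2*x - 11) + w*(2*x^2 - 47*x + 198) - 2*x^2 + 45*x - 187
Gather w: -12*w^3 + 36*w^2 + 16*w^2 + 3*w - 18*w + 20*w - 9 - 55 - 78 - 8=-12*w^3 + 52*w^2 + 5*w - 150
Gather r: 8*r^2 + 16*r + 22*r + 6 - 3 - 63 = 8*r^2 + 38*r - 60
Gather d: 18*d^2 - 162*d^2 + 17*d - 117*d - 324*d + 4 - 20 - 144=-144*d^2 - 424*d - 160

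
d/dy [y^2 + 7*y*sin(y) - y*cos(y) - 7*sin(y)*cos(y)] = y*sin(y) + 7*y*cos(y) + 2*y + 7*sin(y) - cos(y) - 7*cos(2*y)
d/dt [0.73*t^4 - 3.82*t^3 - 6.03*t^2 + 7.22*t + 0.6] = 2.92*t^3 - 11.46*t^2 - 12.06*t + 7.22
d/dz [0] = 0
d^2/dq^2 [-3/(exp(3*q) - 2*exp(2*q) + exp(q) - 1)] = 3*(-2*(3*exp(2*q) - 4*exp(q) + 1)^2*exp(q) + (9*exp(2*q) - 8*exp(q) + 1)*(exp(3*q) - 2*exp(2*q) + exp(q) - 1))*exp(q)/(exp(3*q) - 2*exp(2*q) + exp(q) - 1)^3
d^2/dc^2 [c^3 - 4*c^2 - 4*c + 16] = 6*c - 8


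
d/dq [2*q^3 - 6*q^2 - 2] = 6*q*(q - 2)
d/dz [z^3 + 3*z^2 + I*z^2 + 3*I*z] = 3*z^2 + 2*z*(3 + I) + 3*I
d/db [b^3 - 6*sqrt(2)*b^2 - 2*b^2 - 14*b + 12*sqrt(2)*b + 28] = 3*b^2 - 12*sqrt(2)*b - 4*b - 14 + 12*sqrt(2)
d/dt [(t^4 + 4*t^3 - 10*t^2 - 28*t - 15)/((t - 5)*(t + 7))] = 2*(t^5 + 5*t^4 - 62*t^3 - 206*t^2 + 365*t + 505)/(t^4 + 4*t^3 - 66*t^2 - 140*t + 1225)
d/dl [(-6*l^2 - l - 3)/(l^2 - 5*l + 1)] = (31*l^2 - 6*l - 16)/(l^4 - 10*l^3 + 27*l^2 - 10*l + 1)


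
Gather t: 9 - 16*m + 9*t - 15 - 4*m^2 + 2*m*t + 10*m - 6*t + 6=-4*m^2 - 6*m + t*(2*m + 3)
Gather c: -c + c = 0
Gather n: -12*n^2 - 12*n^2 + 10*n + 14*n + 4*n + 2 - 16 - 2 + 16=-24*n^2 + 28*n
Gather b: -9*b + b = -8*b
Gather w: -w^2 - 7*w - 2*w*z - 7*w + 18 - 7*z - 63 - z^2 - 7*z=-w^2 + w*(-2*z - 14) - z^2 - 14*z - 45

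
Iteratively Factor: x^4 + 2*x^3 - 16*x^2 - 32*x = (x + 2)*(x^3 - 16*x) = (x - 4)*(x + 2)*(x^2 + 4*x) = x*(x - 4)*(x + 2)*(x + 4)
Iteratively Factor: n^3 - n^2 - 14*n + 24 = (n + 4)*(n^2 - 5*n + 6) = (n - 3)*(n + 4)*(n - 2)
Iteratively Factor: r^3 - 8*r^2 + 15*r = (r)*(r^2 - 8*r + 15) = r*(r - 3)*(r - 5)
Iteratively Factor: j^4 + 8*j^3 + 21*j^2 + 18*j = (j + 2)*(j^3 + 6*j^2 + 9*j) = j*(j + 2)*(j^2 + 6*j + 9) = j*(j + 2)*(j + 3)*(j + 3)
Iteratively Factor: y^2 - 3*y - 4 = (y - 4)*(y + 1)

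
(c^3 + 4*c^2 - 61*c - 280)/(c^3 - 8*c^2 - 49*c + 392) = (c + 5)/(c - 7)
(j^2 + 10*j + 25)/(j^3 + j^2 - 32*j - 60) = (j + 5)/(j^2 - 4*j - 12)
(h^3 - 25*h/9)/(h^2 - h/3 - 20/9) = h*(3*h + 5)/(3*h + 4)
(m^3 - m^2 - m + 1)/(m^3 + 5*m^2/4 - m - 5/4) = 4*(m - 1)/(4*m + 5)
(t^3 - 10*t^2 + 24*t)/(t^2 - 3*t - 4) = t*(t - 6)/(t + 1)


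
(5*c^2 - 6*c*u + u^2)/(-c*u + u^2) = (-5*c + u)/u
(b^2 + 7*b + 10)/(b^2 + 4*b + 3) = (b^2 + 7*b + 10)/(b^2 + 4*b + 3)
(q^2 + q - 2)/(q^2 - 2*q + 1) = (q + 2)/(q - 1)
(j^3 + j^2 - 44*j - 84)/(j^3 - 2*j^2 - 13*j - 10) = (j^2 - j - 42)/(j^2 - 4*j - 5)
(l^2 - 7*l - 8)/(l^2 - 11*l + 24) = (l + 1)/(l - 3)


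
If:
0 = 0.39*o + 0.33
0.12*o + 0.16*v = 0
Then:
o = -0.85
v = 0.63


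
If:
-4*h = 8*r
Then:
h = -2*r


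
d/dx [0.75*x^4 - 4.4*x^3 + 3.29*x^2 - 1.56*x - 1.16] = 3.0*x^3 - 13.2*x^2 + 6.58*x - 1.56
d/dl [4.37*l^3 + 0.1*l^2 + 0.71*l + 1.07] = 13.11*l^2 + 0.2*l + 0.71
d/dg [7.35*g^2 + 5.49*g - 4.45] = 14.7*g + 5.49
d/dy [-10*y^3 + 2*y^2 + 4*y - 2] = -30*y^2 + 4*y + 4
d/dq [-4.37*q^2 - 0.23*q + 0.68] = -8.74*q - 0.23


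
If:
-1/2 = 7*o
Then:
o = -1/14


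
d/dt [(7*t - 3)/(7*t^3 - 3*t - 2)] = (49*t^3 - 21*t - 3*(7*t - 3)*(7*t^2 - 1) - 14)/(-7*t^3 + 3*t + 2)^2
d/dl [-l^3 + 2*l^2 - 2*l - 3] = -3*l^2 + 4*l - 2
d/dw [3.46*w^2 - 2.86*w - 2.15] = 6.92*w - 2.86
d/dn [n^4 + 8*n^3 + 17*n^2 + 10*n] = 4*n^3 + 24*n^2 + 34*n + 10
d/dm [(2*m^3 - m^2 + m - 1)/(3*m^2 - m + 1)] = 2*m*(3*m^3 - 2*m^2 + 2*m + 2)/(9*m^4 - 6*m^3 + 7*m^2 - 2*m + 1)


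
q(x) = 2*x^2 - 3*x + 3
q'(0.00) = -3.00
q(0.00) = 3.00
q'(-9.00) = -39.00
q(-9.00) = 192.00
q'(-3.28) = -16.12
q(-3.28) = 34.36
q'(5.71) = 19.84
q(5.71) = 51.08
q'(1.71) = 3.84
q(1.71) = 3.72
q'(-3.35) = -16.40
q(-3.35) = 35.50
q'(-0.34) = -4.36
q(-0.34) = 4.25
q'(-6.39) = -28.56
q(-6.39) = 103.83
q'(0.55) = -0.80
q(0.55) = 1.96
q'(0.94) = 0.76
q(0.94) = 1.95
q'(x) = 4*x - 3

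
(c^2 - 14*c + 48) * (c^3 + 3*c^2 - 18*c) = c^5 - 11*c^4 - 12*c^3 + 396*c^2 - 864*c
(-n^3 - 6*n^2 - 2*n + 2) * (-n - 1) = n^4 + 7*n^3 + 8*n^2 - 2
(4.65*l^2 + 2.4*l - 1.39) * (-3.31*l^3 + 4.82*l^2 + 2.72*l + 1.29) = -15.3915*l^5 + 14.469*l^4 + 28.8169*l^3 + 5.8267*l^2 - 0.6848*l - 1.7931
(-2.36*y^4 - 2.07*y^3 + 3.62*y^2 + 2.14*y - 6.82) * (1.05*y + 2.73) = -2.478*y^5 - 8.6163*y^4 - 1.8501*y^3 + 12.1296*y^2 - 1.3188*y - 18.6186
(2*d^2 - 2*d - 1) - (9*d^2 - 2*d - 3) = 2 - 7*d^2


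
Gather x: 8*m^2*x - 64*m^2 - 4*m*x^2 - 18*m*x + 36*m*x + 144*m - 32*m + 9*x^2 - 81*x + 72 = -64*m^2 + 112*m + x^2*(9 - 4*m) + x*(8*m^2 + 18*m - 81) + 72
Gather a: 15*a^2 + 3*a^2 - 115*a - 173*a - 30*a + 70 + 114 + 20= 18*a^2 - 318*a + 204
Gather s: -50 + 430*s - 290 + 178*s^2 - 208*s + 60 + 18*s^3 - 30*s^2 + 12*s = 18*s^3 + 148*s^2 + 234*s - 280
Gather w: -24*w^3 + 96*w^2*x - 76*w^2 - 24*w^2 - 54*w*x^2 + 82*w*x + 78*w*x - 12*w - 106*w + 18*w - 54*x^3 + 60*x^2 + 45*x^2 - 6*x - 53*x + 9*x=-24*w^3 + w^2*(96*x - 100) + w*(-54*x^2 + 160*x - 100) - 54*x^3 + 105*x^2 - 50*x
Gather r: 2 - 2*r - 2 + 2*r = 0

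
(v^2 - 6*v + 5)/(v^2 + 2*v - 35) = (v - 1)/(v + 7)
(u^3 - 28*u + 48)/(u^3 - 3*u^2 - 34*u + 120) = (u - 2)/(u - 5)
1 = 1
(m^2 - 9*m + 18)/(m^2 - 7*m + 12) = (m - 6)/(m - 4)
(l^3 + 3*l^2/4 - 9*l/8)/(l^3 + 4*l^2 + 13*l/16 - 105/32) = 4*l*(2*l + 3)/(8*l^2 + 38*l + 35)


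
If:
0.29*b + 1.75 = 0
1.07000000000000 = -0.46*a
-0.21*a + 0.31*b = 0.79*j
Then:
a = -2.33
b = -6.03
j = -1.75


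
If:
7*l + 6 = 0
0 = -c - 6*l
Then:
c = 36/7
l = -6/7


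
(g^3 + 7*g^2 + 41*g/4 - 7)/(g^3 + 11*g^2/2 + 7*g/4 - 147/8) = 2*(2*g^2 + 7*g - 4)/(4*g^2 + 8*g - 21)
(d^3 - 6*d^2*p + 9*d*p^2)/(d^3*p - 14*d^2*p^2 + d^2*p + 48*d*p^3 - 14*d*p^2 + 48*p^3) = d*(d^2 - 6*d*p + 9*p^2)/(p*(d^3 - 14*d^2*p + d^2 + 48*d*p^2 - 14*d*p + 48*p^2))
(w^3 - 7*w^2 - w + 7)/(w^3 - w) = (w - 7)/w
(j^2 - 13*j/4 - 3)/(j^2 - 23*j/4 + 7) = (4*j + 3)/(4*j - 7)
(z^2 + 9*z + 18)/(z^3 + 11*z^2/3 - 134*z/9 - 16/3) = 9*(z + 3)/(9*z^2 - 21*z - 8)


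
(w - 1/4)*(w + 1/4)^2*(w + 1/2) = w^4 + 3*w^3/4 + w^2/16 - 3*w/64 - 1/128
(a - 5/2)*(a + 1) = a^2 - 3*a/2 - 5/2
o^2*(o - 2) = o^3 - 2*o^2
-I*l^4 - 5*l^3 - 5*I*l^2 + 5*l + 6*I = (l - 1)*(l - 6*I)*(l + I)*(-I*l - I)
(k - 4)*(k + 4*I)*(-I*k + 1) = -I*k^3 + 5*k^2 + 4*I*k^2 - 20*k + 4*I*k - 16*I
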